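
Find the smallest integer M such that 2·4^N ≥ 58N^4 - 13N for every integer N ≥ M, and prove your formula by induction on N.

M = 9

At N = 8: 131072 < 237464, so the inequality fails and M ≥ 9. We prove 2·4^N ≥ 58N^4 - 13N for all N ≥ 9.
When N = 9: 2·4^N = 524288 and 58N^4 - 13N = 380421, so 524288 ≥ 380421.
Inductive step: assume the claim holds for N = p, so 2·4^p ≥ 58p^4 - 13p.
Then 2·4^(p + 1) = 4·(2·4^p) ≥ 4·(58p^4 - 13p).
Also, for p ≥ 9 we have 4·(58p^4 - 13p) ≥ 58(p+1)^4 - 13(p+1), since 4·(58p^4 - 13p) − (58(p+1)^4 - 13(p+1)) = 174p^4 - 232p^3 - 348p^2 - 271p - 45, which is nonnegative for all p ≥ 9.
Combining, 2·4^(p + 1) ≥ 58(p+1)^4 - 13(p+1).
By the principle of mathematical induction, the result holds for all N ≥ 9.
Hence the smallest such M is 9.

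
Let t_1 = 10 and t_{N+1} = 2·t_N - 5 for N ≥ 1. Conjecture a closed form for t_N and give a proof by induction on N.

Computing the first terms: t_1 = 10, t_2 = 15, t_3 = 25. This suggests t_N = 5·2^(N - 1) + 5.
For the base case N = 1: the formula gives 10 = 10 = t_1.
For the inductive step, assume it holds for an arbitrary i ≥ 1, so t_i = 5·2^(i - 1) + 5.
Then t_{i+1} = 2·t_i - 5 = 2·(5·2^(i - 1) + 5) - 5 = 5·2^i + 5 = 5·2^((i+1) - 1) + 5,
which is the claimed formula at N = i+1.
Hence, by induction on N, the claim holds for every N ≥ 1.

t_N = 5·2^(N - 1) + 5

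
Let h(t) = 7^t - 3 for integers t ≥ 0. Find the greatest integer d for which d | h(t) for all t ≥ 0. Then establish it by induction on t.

d = 2

Computing the first values: h(0) = -2 and h(1) = 4; gcd(-2, 4) = 2, so d ≤ 2.
We prove 2 | 7^t - 3 for all t ≥ 0 by induction on t.
Base step (t = 0): h(0) = -2 = 2·(-1), so 2 | h(0).
Inductive step: suppose the statement holds for some i ≥ 0, i.e. 2 | h(i). Then
h(i+1) = 7^(i+1) - 3 = 7·(7^i - 3) + 18 = 7·h(i) + 18. The first term is divisible by 2 by the inductive hypothesis, and 18 is divisible by 2. Hence 2 | h(i+1).
By induction, the statement is established for all t ≥ 0.
Therefore the largest such d is 2.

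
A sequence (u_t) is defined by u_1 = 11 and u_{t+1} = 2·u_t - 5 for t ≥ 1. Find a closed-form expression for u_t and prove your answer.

Computing the first terms: u_1 = 11, u_2 = 17, u_3 = 29. This suggests u_t = 3·2^t + 5.
Base step (t = 1): the formula gives 11 = 11 = u_1.
Inductive step: assume the claim holds for t = j, so u_j = 3·2^j + 5.
Then u_{j+1} = 2·u_j - 5 = 2·(3·2^j + 5) - 5 = 3·2^(j + 1) + 5,
which is the claimed formula at t = j+1.
By the principle of mathematical induction, the result holds for all t ≥ 1.

u_t = 3·2^t + 5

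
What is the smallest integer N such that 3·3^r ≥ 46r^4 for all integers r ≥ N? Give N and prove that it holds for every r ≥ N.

At r = 11: 531441 < 673486, so the inequality fails and N ≥ 12. We prove 3·3^r ≥ 46r^4 for all r ≥ 12.
When r = 12: 3·3^r = 1594323 and 46r^4 = 953856, so 1594323 ≥ 953856.
For the inductive step, assume it holds for an arbitrary p ≥ 12, so 3·3^p ≥ 46p^4.
Then 3·3^(p + 1) = 3·(3·3^p) ≥ 3·(46p^4).
Also, for p ≥ 12 we have 3·(46p^4) ≥ 46(p+1)^4, since 3 ≥ (1 + 1/p)^4 for all p ≥ 12.
Combining, 3·3^(p + 1) ≥ 46(p+1)^4.
By the principle of mathematical induction, the result holds for all r ≥ 12.
Hence the smallest such N is 12.

N = 12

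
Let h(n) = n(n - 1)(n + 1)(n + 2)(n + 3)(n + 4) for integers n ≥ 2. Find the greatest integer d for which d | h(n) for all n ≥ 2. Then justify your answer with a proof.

Computing the first values: h(2) = 720 and h(3) = 5040; gcd(720, 5040) = 720, so d ≤ 720.
We prove 720 | n(n - 1)(n + 1)(n + 2)(n + 3)(n + 4) for all n ≥ 2 by induction on n.
For the base case n = 2: h(2) = 720 = 720·(1), so 720 | h(2).
Inductive step: suppose the statement holds for some p ≥ 2, i.e. 720 | h(p). Then
h(p+1) − h(p) = p·(p+1)·(p+2)·(p+3)·(p+4)·(p+5) − (p-1)·p·(p+1)·(p+2)·(p+3)·(p+4) = p·(p+1)·(p+2)·(p+3)·(p+4)·[(p+5) − (p-1)] = 6·p·(p+1)·(p+2)·(p+3)·(p+4). The product of 5 consecutive integers is divisible by (5)! = 120, so h(p+1) − h(p) is divisible by 6·120 = 720. By the inductive hypothesis 720 | h(p), hence 720 | h(p+1).
Hence, by induction on n, the claim holds for every n ≥ 2.
Therefore the largest such d is 720.

d = 720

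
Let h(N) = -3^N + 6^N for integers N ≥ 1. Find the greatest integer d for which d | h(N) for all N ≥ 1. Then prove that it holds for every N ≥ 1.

Computing the first values: h(1) = 3 and h(2) = 27; gcd(3, 27) = 3, so d ≤ 3.
We prove 3 | -3^N + 6^N for all N ≥ 1 by induction on N.
When N = 1: h(1) = 3 = 3·(1), so 3 | h(1).
Inductive step: suppose the statement holds for some i ≥ 1, i.e. 3 | h(i). Then
6^{i+1} − 3^{i+1} = 6·6^i − 3·3^i = 6·(6^i − 3^i) + (3)·3^i. The first term is divisible by 3 by the inductive hypothesis, and the second term (3)·3^i is divisible by 3 since 3 | 3. Hence 3 | h(i+1).
Hence, by induction on N, the claim holds for every N ≥ 1.
Therefore the largest such d is 3.

d = 3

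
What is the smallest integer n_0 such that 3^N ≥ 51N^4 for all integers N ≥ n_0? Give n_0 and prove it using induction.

At N = 12: 531441 < 1057536, so the inequality fails and n_0 ≥ 13. We prove 3^N ≥ 51N^4 for all N ≥ 13.
Base step (N = 13): 3^N = 1594323 and 51N^4 = 1456611, so 1594323 ≥ 1456611.
Suppose the result is true for N = i, so 3^i ≥ 51i^4.
Then 3^(i + 1) = 3·(3^i) ≥ 3·(51i^4).
Also, for i ≥ 13 we have 3·(51i^4) ≥ 51(i+1)^4, since 3 ≥ (1 + 1/i)^4 for all i ≥ 13.
Combining, 3^(i + 1) ≥ 51(i+1)^4.
By the principle of mathematical induction, the result holds for all N ≥ 13.
Hence the smallest such n_0 is 13.

n_0 = 13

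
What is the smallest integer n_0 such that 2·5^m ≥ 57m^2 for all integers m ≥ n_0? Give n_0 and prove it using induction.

n_0 = 4

At m = 3: 250 < 513, so the inequality fails and n_0 ≥ 4. We prove 2·5^m ≥ 57m^2 for all m ≥ 4.
Base step (m = 4): 2·5^m = 1250 and 57m^2 = 912, so 1250 ≥ 912.
For the inductive step, assume it holds for an arbitrary j ≥ 4, so 2·5^j ≥ 57j^2.
Then 2·5^(j + 1) = 5·(2·5^j) ≥ 5·(57j^2).
Also, for j ≥ 4 we have 5·(57j^2) ≥ 57(j+1)^2, since 5 ≥ (1 + 1/j)^2 for all j ≥ 4.
Combining, 2·5^(j + 1) ≥ 57(j+1)^2.
By induction, the statement is established for all m ≥ 4.
Hence the smallest such n_0 is 4.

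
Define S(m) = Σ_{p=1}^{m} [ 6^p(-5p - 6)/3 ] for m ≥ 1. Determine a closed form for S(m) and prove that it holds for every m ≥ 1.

S(m) = -2·6^m(m + 1) + 2

We claim S(m) = -2·6^m(m + 1) + 2 for all m ≥ 1.
Base case (m = 1): S(1) = -22, and the closed form gives -22. They agree.
For the inductive step, assume it holds for an arbitrary p ≥ 1, so S(p) = -2·6^p(p + 1) + 2.
Then S(p+1) = S(p) + (6^p(-10p - 22)) = (-2·6^p(p + 1) + 2) + (6^p(-10p - 22)).
Simplifying, S(p+1) = -12·6^p·p - 24·6^p + 2 = -2·6^(p+1)((p+1) + 1) + 2,
which is the closed form with m = p+1.
By the principle of mathematical induction, the result holds for all m ≥ 1.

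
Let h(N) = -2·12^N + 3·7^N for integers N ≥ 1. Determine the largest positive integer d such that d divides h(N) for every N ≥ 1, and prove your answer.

Computing the first values: h(1) = -3 and h(2) = -141; gcd(-3, -141) = 3, so d ≤ 3.
We prove 3 | -2·12^N + 3·7^N for all N ≥ 1 by induction on N.
Base step (N = 1): h(1) = -3 = 3·(-1), so 3 | h(1).
Suppose the result is true for N = p, i.e. 3 | h(p). Then
h(p+1) − 12·h(p) = (-2·12^(p+1) + 3·7^(p+1)) − 12·(-2·12^p + 3·7^p) = (3)·7^p·(7 − 12) = (-15)·7^p. Since 3 | h(p) by the inductive hypothesis, 3 | 12·h(p); and 3 | -15 since -15 = 3·-5. Therefore 3 | h(p+1).
Hence, by induction on N, the claim holds for every N ≥ 1.
Therefore the largest such d is 3.

d = 3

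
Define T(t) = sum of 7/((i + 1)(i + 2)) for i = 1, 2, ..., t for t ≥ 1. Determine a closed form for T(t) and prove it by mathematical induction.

We claim T(t) = 7t/(2(t + 2)) for all t ≥ 1.
Base step (t = 1): T(1) = 7/6, and the closed form gives 7/6. They agree.
Inductive step: assume the claim holds for t = i, so T(i) = 7i/(2(i + 2)).
Then T(i+1) = T(i) + (7/((i + 2)(i + 3))) = (7i/(2(i + 2))) + (7/((i + 2)(i + 3))).
Simplifying, T(i+1) = 7(i + 1)/(2(i + 3)) = 7(i+1)/(2((i+1) + 2)),
which is the closed form with t = i+1.
By the principle of mathematical induction, the result holds for all t ≥ 1.

T(t) = 7t/(2(t + 2))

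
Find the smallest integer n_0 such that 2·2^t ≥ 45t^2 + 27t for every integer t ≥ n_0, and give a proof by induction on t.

n_0 = 12

At t = 11: 4096 < 5742, so the inequality fails and n_0 ≥ 12. We prove 2·2^t ≥ 45t^2 + 27t for all t ≥ 12.
Base step (t = 12): 2·2^t = 8192 and 45t^2 + 27t = 6804, so 8192 ≥ 6804.
Suppose the result is true for t = r, so 2·2^r ≥ 45r^2 + 27r.
Then 2·2^(r + 1) = 2·(2·2^r) ≥ 2·(45r^2 + 27r).
Also, for r ≥ 12 we have 2·(45r^2 + 27r) ≥ 45(r+1)^2 + 27(r+1), since 2·(45r^2 + 27r) − (45(r+1)^2 + 27(r+1)) = 45r^2 - 63r - 72, which is nonnegative for all r ≥ 12.
Combining, 2·2^(r + 1) ≥ 45(r+1)^2 + 27(r+1).
By the principle of mathematical induction, the result holds for all t ≥ 12.
Hence the smallest such n_0 is 12.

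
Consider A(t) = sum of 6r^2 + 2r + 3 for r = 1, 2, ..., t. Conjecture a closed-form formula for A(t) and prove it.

We claim A(t) = t(2t^2 + 4t + 5) for all t ≥ 1.
For the base case t = 1: A(1) = 11, and the closed form gives 11. They agree.
Suppose the result is true for t = r, so A(r) = r(2r^2 + 4r + 5).
Then A(r+1) = A(r) + (6r^2 + 14r + 11) = (r(2r^2 + 4r + 5)) + (6r^2 + 14r + 11).
Simplifying, A(r+1) = (r + 1)(2r^2 + 8r + 11) = (r+1)(2(r+1)^2 + 4(r+1) + 5),
which is the closed form with t = r+1.
This completes the induction.

A(t) = t(2t^2 + 4t + 5)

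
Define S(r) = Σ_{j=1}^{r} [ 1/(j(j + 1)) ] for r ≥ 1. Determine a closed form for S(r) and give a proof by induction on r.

S(r) = r/(r + 1)

We claim S(r) = r/(r + 1) for all r ≥ 1.
Base step (r = 1): S(1) = 1/2, and the closed form gives 1/2. They agree.
Inductive step: assume the claim holds for r = j, so S(j) = j/(j + 1).
Then S(j+1) = S(j) + (1/((j + 1)(j + 2))) = (j/(j + 1)) + (1/((j + 1)(j + 2))).
Simplifying, S(j+1) = (j + 1)/(j + 2) = (j+1)/((j+1) + 1),
which is the closed form with r = j+1.
By induction, the statement is established for all r ≥ 1.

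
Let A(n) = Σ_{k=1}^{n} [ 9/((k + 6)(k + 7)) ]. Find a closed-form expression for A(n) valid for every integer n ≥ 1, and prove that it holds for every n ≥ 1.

We claim A(n) = 9n/(7(n + 7)) for all n ≥ 1.
For the base case n = 1: A(1) = 9/56, and the closed form gives 9/56. They agree.
Inductive step: suppose the statement holds for some k ≥ 1, so A(k) = 9k/(7(k + 7)).
Then A(k+1) = A(k) + (9/((k + 7)(k + 8))) = (9k/(7(k + 7))) + (9/((k + 7)(k + 8))).
Simplifying, A(k+1) = 9(k + 1)/(7(k + 8)) = 9(k+1)/(7((k+1) + 7)),
which is the closed form with n = k+1.
This completes the induction.

A(n) = 9n/(7(n + 7))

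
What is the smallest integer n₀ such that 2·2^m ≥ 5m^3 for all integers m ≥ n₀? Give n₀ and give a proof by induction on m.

At m = 12: 8192 < 8640, so the inequality fails and n₀ ≥ 13. We prove 2·2^m ≥ 5m^3 for all m ≥ 13.
Base step (m = 13): 2·2^m = 16384 and 5m^3 = 10985, so 16384 ≥ 10985.
Inductive step: suppose the statement holds for some j ≥ 13, so 2·2^j ≥ 5j^3.
Then 2·2^(j + 1) = 2·(2·2^j) ≥ 2·(5j^3).
Also, for j ≥ 13 we have 2·(5j^3) ≥ 5(j+1)^3, since 2 ≥ (1 + 1/j)^3 for all j ≥ 13.
Combining, 2·2^(j + 1) ≥ 5(j+1)^3.
This completes the induction.
Hence the smallest such n₀ is 13.

n₀ = 13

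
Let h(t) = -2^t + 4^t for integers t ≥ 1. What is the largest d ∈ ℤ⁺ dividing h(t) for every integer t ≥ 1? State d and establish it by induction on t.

Computing the first values: h(1) = 2 and h(2) = 12; gcd(2, 12) = 2, so d ≤ 2.
We prove 2 | -2^t + 4^t for all t ≥ 1 by induction on t.
Base case (t = 1): h(1) = 2 = 2·(1), so 2 | h(1).
Inductive step: assume the claim holds for t = m, i.e. 2 | h(m). Then
4^{m+1} − 2^{m+1} = 4·4^m − 2·2^m = 4·(4^m − 2^m) + (2)·2^m. The first term is divisible by 2 by the inductive hypothesis, and the second term (2)·2^m is divisible by 2 since 2 | 2. Hence 2 | h(m+1).
Hence, by induction on t, the claim holds for every t ≥ 1.
Therefore the largest such d is 2.

d = 2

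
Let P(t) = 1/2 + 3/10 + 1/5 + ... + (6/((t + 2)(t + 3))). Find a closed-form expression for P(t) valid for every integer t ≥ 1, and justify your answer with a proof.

We claim P(t) = 2t/(t + 3) for all t ≥ 1.
Base case (t = 1): P(1) = 1/2, and the closed form gives 1/2. They agree.
Suppose the result is true for t = m, so P(m) = 2m/(m + 3).
Then P(m+1) = P(m) + (6/((m + 3)(m + 4))) = (2m/(m + 3)) + (6/((m + 3)(m + 4))).
Simplifying, P(m+1) = 2(m + 1)/(m + 4) = 2(m+1)/((m+1) + 3),
which is the closed form with t = m+1.
This completes the induction.

P(t) = 2t/(t + 3)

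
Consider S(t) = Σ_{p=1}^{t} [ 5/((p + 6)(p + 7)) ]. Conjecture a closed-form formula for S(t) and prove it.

S(t) = 5t/(7(t + 7))

We claim S(t) = 5t/(7(t + 7)) for all t ≥ 1.
Base step (t = 1): S(1) = 5/56, and the closed form gives 5/56. They agree.
Inductive step: assume the claim holds for t = p, so S(p) = 5p/(7(p + 7)).
Then S(p+1) = S(p) + (5/((p + 7)(p + 8))) = (5p/(7(p + 7))) + (5/((p + 7)(p + 8))).
Simplifying, S(p+1) = 5(p + 1)/(7(p + 8)) = 5(p+1)/(7((p+1) + 7)),
which is the closed form with t = p+1.
Hence, by induction on t, the claim holds for every t ≥ 1.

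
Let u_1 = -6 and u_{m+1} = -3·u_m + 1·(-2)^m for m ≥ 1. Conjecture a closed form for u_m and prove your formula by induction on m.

u_m = (-2)^m - 4(-3)^(m - 1)

Computing the first terms: u_1 = -6, u_2 = 16, u_3 = -44. This suggests u_m = (-2)^m - 4(-3)^(m - 1).
Base step (m = 1): the formula gives -6 = -6 = u_1.
Suppose the result is true for m = p, so u_p = (-2)^p - 4(-3)^(p - 1).
Then u_{p+1} = -3·u_p + 1·(-2)^p = -3·((-2)^p - 4(-3)^(p - 1)) + 1·(-2)^p = (-2)^(p + 1) - 4(-3)^p = (-2)^(p+1) - 4(-3)^((p+1) - 1),
which is the claimed formula at m = p+1.
This completes the induction.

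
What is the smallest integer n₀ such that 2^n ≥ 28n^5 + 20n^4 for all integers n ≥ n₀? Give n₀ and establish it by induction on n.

n₀ = 30

At n = 29: 536870912 < 588457792, so the inequality fails and n₀ ≥ 30. We prove 2^n ≥ 28n^5 + 20n^4 for all n ≥ 30.
Base case (n = 30): 2^n = 1073741824 and 28n^5 + 20n^4 = 696600000, so 1073741824 ≥ 696600000.
Suppose the result is true for n = m, so 2^m ≥ 28m^5 + 20m^4.
Then 2^(m + 1) = 2·(2^m) ≥ 2·(28m^5 + 20m^4).
Also, for m ≥ 30 we have 2·(28m^5 + 20m^4) ≥ 28(m+1)^5 + 20(m+1)^4, since 2·(28m^5 + 20m^4) − (28(m+1)^5 + 20(m+1)^4) = 28m^5 - 120m^4 - 360m^3 - 400m^2 - 220m - 48, which is nonnegative for all m ≥ 30.
Combining, 2^(m + 1) ≥ 28(m+1)^5 + 20(m+1)^4.
By the principle of mathematical induction, the result holds for all n ≥ 30.
Hence the smallest such n₀ is 30.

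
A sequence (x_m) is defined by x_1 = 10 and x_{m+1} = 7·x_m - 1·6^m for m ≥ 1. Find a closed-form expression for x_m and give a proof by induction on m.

x_m = 6^m + 4·7^(m - 1)

Computing the first terms: x_1 = 10, x_2 = 64, x_3 = 412. This suggests x_m = 6^m + 4·7^(m - 1).
Base step (m = 1): the formula gives 10 = 10 = x_1.
Inductive step: assume the claim holds for m = i, so x_i = 6^i + 4·7^(i - 1).
Then x_{i+1} = 7·x_i - 1·6^i = 7·(6^i + 4·7^(i - 1)) - 1·6^i = 6^(i + 1) + 4·7^i = 6^(i+1) + 4·7^((i+1) - 1),
which is the claimed formula at m = i+1.
By the principle of mathematical induction, the result holds for all m ≥ 1.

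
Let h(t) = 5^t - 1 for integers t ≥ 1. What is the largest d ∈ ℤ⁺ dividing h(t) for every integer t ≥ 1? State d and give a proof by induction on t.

Computing the first values: h(1) = 4 and h(2) = 24; gcd(4, 24) = 4, so d ≤ 4.
We prove 4 | 5^t - 1 for all t ≥ 1 by induction on t.
When t = 1: h(1) = 4 = 4·(1), so 4 | h(1).
Suppose the result is true for t = j, i.e. 4 | h(j). Then
5^{j+1} − 1^{j+1} = 5·5^j − 1·1^j = 5·(5^j − 1^j) + (4)·1^j. The first term is divisible by 4 by the inductive hypothesis, and the second term (4)·1^j is divisible by 4 since 4 | 4. Hence 4 | h(j+1).
This completes the induction.
Therefore the largest such d is 4.

d = 4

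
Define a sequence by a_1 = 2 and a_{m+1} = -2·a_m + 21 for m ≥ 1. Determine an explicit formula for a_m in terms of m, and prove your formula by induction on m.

a_m = -5(-2)^(m - 1) + 7

Computing the first terms: a_1 = 2, a_2 = 17, a_3 = -13. This suggests a_m = -5(-2)^(m - 1) + 7.
When m = 1: the formula gives 2 = 2 = a_1.
Suppose the result is true for m = k, so a_k = -5(-2)^(k - 1) + 7.
Then a_{k+1} = -2·a_k + 21 = -2·(-5(-2)^(k - 1) + 7) + 21 = -5(-2)^k + 7 = -5(-2)^((k+1) - 1) + 7,
which is the claimed formula at m = k+1.
Hence, by induction on m, the claim holds for every m ≥ 1.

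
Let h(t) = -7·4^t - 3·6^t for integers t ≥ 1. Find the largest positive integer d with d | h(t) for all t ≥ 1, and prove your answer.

d = 2

Computing the first values: h(1) = -46 and h(2) = -220; gcd(-46, -220) = 2, so d ≤ 2.
We prove 2 | -7·4^t - 3·6^t for all t ≥ 1 by induction on t.
Base step (t = 1): h(1) = -46 = 2·(-23), so 2 | h(1).
Inductive step: assume the claim holds for t = p, i.e. 2 | h(p). Then
h(p+1) − 6·h(p) = (-7·4^(p+1) - 3·6^(p+1)) − 6·(-7·4^p - 3·6^p) = (-7)·4^p·(4 − 6) = (14)·4^p. Since 2 | h(p) by the inductive hypothesis, 2 | 6·h(p); and 2 | 14 since 14 = 2·7. Therefore 2 | h(p+1).
Hence, by induction on t, the claim holds for every t ≥ 1.
Therefore the largest such d is 2.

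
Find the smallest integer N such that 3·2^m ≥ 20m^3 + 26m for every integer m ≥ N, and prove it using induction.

At m = 14: 49152 < 55244, so the inequality fails and N ≥ 15. We prove 3·2^m ≥ 20m^3 + 26m for all m ≥ 15.
For the base case m = 15: 3·2^m = 98304 and 20m^3 + 26m = 67890, so 98304 ≥ 67890.
Inductive step: assume the claim holds for m = p, so 3·2^p ≥ 20p^3 + 26p.
Then 3·2^(p + 1) = 2·(3·2^p) ≥ 2·(20p^3 + 26p).
Also, for p ≥ 15 we have 2·(20p^3 + 26p) ≥ 20(p+1)^3 + 26(p+1), since 2·(20p^3 + 26p) − (20(p+1)^3 + 26(p+1)) = 20p^3 - 60p^2 - 34p - 46, which is nonnegative for all p ≥ 15.
Combining, 3·2^(p + 1) ≥ 20(p+1)^3 + 26(p+1).
This completes the induction.
Hence the smallest such N is 15.

N = 15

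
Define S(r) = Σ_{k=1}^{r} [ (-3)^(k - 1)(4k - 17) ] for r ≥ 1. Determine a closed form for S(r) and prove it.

S(r) = (-3)^r(-r + 4) - 4

We claim S(r) = (-3)^r(-r + 4) - 4 for all r ≥ 1.
Base step (r = 1): S(1) = -13, and the closed form gives -13. They agree.
Suppose the result is true for r = k, so S(k) = (-3)^k(-k + 4) - 4.
Then S(k+1) = S(k) + ((-3)^k(4k - 13)) = ((-3)^k(-k + 4) - 4) + ((-3)^k(4k - 13)).
Simplifying, S(k+1) = 3(-3)^k·k - 9(-3)^k - 4 = (-3)^(k+1)(-(k+1) + 4) - 4,
which is the closed form with r = k+1.
By induction, the statement is established for all r ≥ 1.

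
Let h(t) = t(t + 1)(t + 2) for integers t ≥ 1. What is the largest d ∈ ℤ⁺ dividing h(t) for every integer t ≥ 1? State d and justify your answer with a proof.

d = 6

Computing the first values: h(1) = 6 and h(2) = 24; gcd(6, 24) = 6, so d ≤ 6.
We prove 6 | t(t + 1)(t + 2) for all t ≥ 1 by induction on t.
Base case (t = 1): h(1) = 6 = 6·(1), so 6 | h(1).
Suppose the result is true for t = m, i.e. 6 | h(m). Then
h(m+1) − h(m) = (m+1)·(m+2)·(m+3) − m·(m+1)·(m+2) = (m+1)·(m+2)·[(m+3) − m] = 3·(m+1)·(m+2). The product of 2 consecutive integers is divisible by (2)! = 2, so h(m+1) − h(m) is divisible by 3·2 = 6. By the inductive hypothesis 6 | h(m), hence 6 | h(m+1).
By induction, the statement is established for all t ≥ 1.
Therefore the largest such d is 6.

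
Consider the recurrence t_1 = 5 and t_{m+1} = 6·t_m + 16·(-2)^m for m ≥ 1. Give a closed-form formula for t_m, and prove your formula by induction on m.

t_m = (-2)^(m + 1) + 6^(m - 1)

Computing the first terms: t_1 = 5, t_2 = -2, t_3 = 52. This suggests t_m = (-2)^(m + 1) + 6^(m - 1).
Base step (m = 1): the formula gives 5 = 5 = t_1.
Suppose the result is true for m = i, so t_i = (-2)^(i + 1) + 6^(i - 1).
Then t_{i+1} = 6·t_i + 16·(-2)^i = 6·((-2)^(i + 1) + 6^(i - 1)) + 16·(-2)^i = (-2)^(i + 2) + 6^i = (-2)^((i+1) + 1) + 6^((i+1) - 1),
which is the claimed formula at m = i+1.
By the principle of mathematical induction, the result holds for all m ≥ 1.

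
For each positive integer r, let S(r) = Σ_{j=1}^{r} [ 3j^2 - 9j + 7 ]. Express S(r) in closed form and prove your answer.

S(r) = r(r^2 - 3r + 3)

We claim S(r) = r(r^2 - 3r + 3) for all r ≥ 1.
Base step (r = 1): S(1) = 1, and the closed form gives 1. They agree.
Inductive step: suppose the statement holds for some j ≥ 1, so S(j) = j(j^2 - 3j + 3).
Then S(j+1) = S(j) + (3j^2 - 3j + 1) = (j(j^2 - 3j + 3)) + (3j^2 - 3j + 1).
Simplifying, S(j+1) = (j + 1)(j^2 - j + 1) = (j+1)((j+1)^2 - 3(j+1) + 3),
which is the closed form with r = j+1.
By the principle of mathematical induction, the result holds for all r ≥ 1.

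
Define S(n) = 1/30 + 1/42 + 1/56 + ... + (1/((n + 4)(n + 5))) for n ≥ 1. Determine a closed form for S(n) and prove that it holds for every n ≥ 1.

We claim S(n) = n/(5(n + 5)) for all n ≥ 1.
Base step (n = 1): S(1) = 1/30, and the closed form gives 1/30. They agree.
Inductive step: assume the claim holds for n = i, so S(i) = i/(5(i + 5)).
Then S(i+1) = S(i) + (1/((i + 5)(i + 6))) = (i/(5(i + 5))) + (1/((i + 5)(i + 6))).
Simplifying, S(i+1) = (i + 1)/(5(i + 6)) = (i+1)/(5((i+1) + 5)),
which is the closed form with n = i+1.
This completes the induction.

S(n) = n/(5(n + 5))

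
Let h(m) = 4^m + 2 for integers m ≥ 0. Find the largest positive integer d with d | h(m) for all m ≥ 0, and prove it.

d = 3

Computing the first values: h(0) = 3 and h(1) = 6; gcd(3, 6) = 3, so d ≤ 3.
We prove 3 | 4^m + 2 for all m ≥ 0 by induction on m.
Base step (m = 0): h(0) = 3 = 3·(1), so 3 | h(0).
Inductive step: suppose the statement holds for some r ≥ 0, i.e. 3 | h(r). Then
h(r+1) = 4^(r+1) + 2 = 4·(4^r + 2) - 6 = 4·h(r) - 6. The first term is divisible by 3 by the inductive hypothesis, and -6 is divisible by 3. Hence 3 | h(r+1).
By induction, the statement is established for all m ≥ 0.
Therefore the largest such d is 3.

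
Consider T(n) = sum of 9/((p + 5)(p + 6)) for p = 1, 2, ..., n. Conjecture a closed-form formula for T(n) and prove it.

T(n) = 3n/(2(n + 6))

We claim T(n) = 3n/(2(n + 6)) for all n ≥ 1.
When n = 1: T(1) = 3/14, and the closed form gives 3/14. They agree.
For the inductive step, assume it holds for an arbitrary p ≥ 1, so T(p) = 3p/(2(p + 6)).
Then T(p+1) = T(p) + (9/((p + 6)(p + 7))) = (3p/(2(p + 6))) + (9/((p + 6)(p + 7))).
Simplifying, T(p+1) = 3(p + 1)/(2(p + 7)) = 3(p+1)/(2((p+1) + 6)),
which is the closed form with n = p+1.
This completes the induction.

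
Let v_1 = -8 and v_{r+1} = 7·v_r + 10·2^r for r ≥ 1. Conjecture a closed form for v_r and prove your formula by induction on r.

Computing the first terms: v_1 = -8, v_2 = -36, v_3 = -212. This suggests v_r = -2^(r + 1) - 4·7^(r - 1).
Base step (r = 1): the formula gives -8 = -8 = v_1.
For the inductive step, assume it holds for an arbitrary p ≥ 1, so v_p = -2^(p + 1) - 4·7^(p - 1).
Then v_{p+1} = 7·v_p + 10·2^p = 7·(-2^(p + 1) - 4·7^(p - 1)) + 10·2^p = -2^(p + 2) - 4·7^p = -2^((p+1) + 1) - 4·7^((p+1) - 1),
which is the claimed formula at r = p+1.
This completes the induction.

v_r = -2^(r + 1) - 4·7^(r - 1)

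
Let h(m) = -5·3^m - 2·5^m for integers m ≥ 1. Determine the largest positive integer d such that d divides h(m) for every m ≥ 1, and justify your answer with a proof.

Computing the first values: h(1) = -25 and h(2) = -95; gcd(-25, -95) = 5, so d ≤ 5.
We prove 5 | -5·3^m - 2·5^m for all m ≥ 1 by induction on m.
For the base case m = 1: h(1) = -25 = 5·(-5), so 5 | h(1).
Suppose the result is true for m = r, i.e. 5 | h(r). Then
h(r+1) − 5·h(r) = (-5·3^(r+1) - 2·5^(r+1)) − 5·(-5·3^r - 2·5^r) = (-5)·3^r·(3 − 5) = (10)·3^r. Since 5 | h(r) by the inductive hypothesis, 5 | 5·h(r); and 5 | 10 since 10 = 5·2. Therefore 5 | h(r+1).
Hence, by induction on m, the claim holds for every m ≥ 1.
Therefore the largest such d is 5.

d = 5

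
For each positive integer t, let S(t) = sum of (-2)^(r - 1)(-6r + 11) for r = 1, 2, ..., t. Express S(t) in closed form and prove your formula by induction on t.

S(t) = (-2)^t(2t - 3) + 3

We claim S(t) = (-2)^t(2t - 3) + 3 for all t ≥ 1.
Base case (t = 1): S(1) = 5, and the closed form gives 5. They agree.
Suppose the result is true for t = r, so S(r) = (-2)^r(2r - 3) + 3.
Then S(r+1) = S(r) + ((-2)^r(-6r + 5)) = ((-2)^r(2r - 3) + 3) + ((-2)^r(-6r + 5)).
Simplifying, S(r+1) = -(-2)^(r + 1) - (-2)^(r + 2)r + 3 = (-2)^(r+1)(2(r+1) - 3) + 3,
which is the closed form with t = r+1.
This completes the induction.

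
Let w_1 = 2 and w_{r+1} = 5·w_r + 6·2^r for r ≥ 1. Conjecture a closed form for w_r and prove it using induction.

w_r = -2^(r + 1) + 6·5^(r - 1)

Computing the first terms: w_1 = 2, w_2 = 22, w_3 = 134. This suggests w_r = -2^(r + 1) + 6·5^(r - 1).
When r = 1: the formula gives 2 = 2 = w_1.
Inductive step: assume the claim holds for r = k, so w_k = -2^(k + 1) + 6·5^(k - 1).
Then w_{k+1} = 5·w_k + 6·2^k = 5·(-2^(k + 1) + 6·5^(k - 1)) + 6·2^k = -2^(k + 2) + 6·5^k = -2^((k+1) + 1) + 6·5^((k+1) - 1),
which is the claimed formula at r = k+1.
By the principle of mathematical induction, the result holds for all r ≥ 1.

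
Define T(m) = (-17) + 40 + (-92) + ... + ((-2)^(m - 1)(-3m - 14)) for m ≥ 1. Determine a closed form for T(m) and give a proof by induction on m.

T(m) = (-2)^m(m + 5) - 5

We claim T(m) = (-2)^m(m + 5) - 5 for all m ≥ 1.
Base case (m = 1): T(1) = -17, and the closed form gives -17. They agree.
Suppose the result is true for m = i, so T(i) = (-2)^i(i + 5) - 5.
Then T(i+1) = T(i) + ((-2)^i(-3i - 17)) = ((-2)^i(i + 5) - 5) + ((-2)^i(-3i - 17)).
Simplifying, T(i+1) = -2(-2)^i·i - 12(-2)^i - 5 = (-2)^(i+1)((i+1) + 5) - 5,
which is the closed form with m = i+1.
By the principle of mathematical induction, the result holds for all m ≥ 1.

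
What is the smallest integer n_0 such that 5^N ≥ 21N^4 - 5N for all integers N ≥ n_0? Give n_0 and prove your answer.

At N = 6: 15625 < 27186, so the inequality fails and n_0 ≥ 7. We prove 5^N ≥ 21N^4 - 5N for all N ≥ 7.
When N = 7: 5^N = 78125 and 21N^4 - 5N = 50386, so 78125 ≥ 50386.
For the inductive step, assume it holds for an arbitrary k ≥ 7, so 5^k ≥ 21k^4 - 5k.
Then 5^(k + 1) = 5·(5^k) ≥ 5·(21k^4 - 5k).
Also, for k ≥ 7 we have 5·(21k^4 - 5k) ≥ 21(k+1)^4 - 5(k+1), since 5·(21k^4 - 5k) − (21(k+1)^4 - 5(k+1)) = 84k^4 - 84k^3 - 126k^2 - 104k - 16, which is nonnegative for all k ≥ 7.
Combining, 5^(k + 1) ≥ 21(k+1)^4 - 5(k+1).
By induction, the statement is established for all N ≥ 7.
Hence the smallest such n_0 is 7.

n_0 = 7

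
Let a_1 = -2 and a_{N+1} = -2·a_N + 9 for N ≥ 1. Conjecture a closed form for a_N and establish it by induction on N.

a_N = -5(-2)^(N - 1) + 3

Computing the first terms: a_1 = -2, a_2 = 13, a_3 = -17. This suggests a_N = -5(-2)^(N - 1) + 3.
When N = 1: the formula gives -2 = -2 = a_1.
Suppose the result is true for N = i, so a_i = -5(-2)^(i - 1) + 3.
Then a_{i+1} = -2·a_i + 9 = -2·(-5(-2)^(i - 1) + 3) + 9 = -5(-2)^i + 3 = -5(-2)^((i+1) - 1) + 3,
which is the claimed formula at N = i+1.
Hence, by induction on N, the claim holds for every N ≥ 1.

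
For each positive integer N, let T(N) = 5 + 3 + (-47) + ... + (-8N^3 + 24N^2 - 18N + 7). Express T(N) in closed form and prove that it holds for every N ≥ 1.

T(N) = -N(2N^3 - 4N^2 - N - 2)

We claim T(N) = -N(2N^3 - 4N^2 - N - 2) for all N ≥ 1.
Base step (N = 1): T(1) = 5, and the closed form gives 5. They agree.
Inductive step: suppose the statement holds for some j ≥ 1, so T(j) = j(-2j^3 + 4j^2 + j + 2).
Then T(j+1) = T(j) + (-8j^3 + 6j + 5) = (j(-2j^3 + 4j^2 + j + 2)) + (-8j^3 + 6j + 5).
Simplifying, T(j+1) = -(j + 1)(2j^3 + 2j^2 - 3j - 5) = -(j+1)(2(j+1)^3 - 4(j+1)^2 - (j+1) - 2),
which is the closed form with N = j+1.
Hence, by induction on N, the claim holds for every N ≥ 1.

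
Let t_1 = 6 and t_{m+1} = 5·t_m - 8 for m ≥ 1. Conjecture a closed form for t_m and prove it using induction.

t_m = 4·5^(m - 1) + 2

Computing the first terms: t_1 = 6, t_2 = 22, t_3 = 102. This suggests t_m = 4·5^(m - 1) + 2.
Base step (m = 1): the formula gives 6 = 6 = t_1.
For the inductive step, assume it holds for an arbitrary j ≥ 1, so t_j = 4·5^(j - 1) + 2.
Then t_{j+1} = 5·t_j - 8 = 5·(4·5^(j - 1) + 2) - 8 = 4·5^j + 2 = 4·5^((j+1) - 1) + 2,
which is the claimed formula at m = j+1.
By induction, the statement is established for all m ≥ 1.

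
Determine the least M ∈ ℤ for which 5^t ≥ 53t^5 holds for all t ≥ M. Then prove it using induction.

M = 10

At t = 9: 1953125 < 3129597, so the inequality fails and M ≥ 10. We prove 5^t ≥ 53t^5 for all t ≥ 10.
Base case (t = 10): 5^t = 9765625 and 53t^5 = 5300000, so 9765625 ≥ 5300000.
Inductive step: assume the claim holds for t = i, so 5^i ≥ 53i^5.
Then 5^(i + 1) = 5·(5^i) ≥ 5·(53i^5).
Also, for i ≥ 10 we have 5·(53i^5) ≥ 53(i+1)^5, since 5 ≥ (1 + 1/i)^5 for all i ≥ 10.
Combining, 5^(i + 1) ≥ 53(i+1)^5.
By induction, the statement is established for all t ≥ 10.
Hence the smallest such M is 10.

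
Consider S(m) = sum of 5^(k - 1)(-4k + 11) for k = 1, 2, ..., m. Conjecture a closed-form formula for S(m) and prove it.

S(m) = 5^m(-m + 3) - 3

We claim S(m) = 5^m(-m + 3) - 3 for all m ≥ 1.
Base case (m = 1): S(1) = 7, and the closed form gives 7. They agree.
Suppose the result is true for m = k, so S(k) = 5^k(-k + 3) - 3.
Then S(k+1) = S(k) + (5^k(-4k + 7)) = (5^k(-k + 3) - 3) + (5^k(-4k + 7)).
Simplifying, S(k+1) = -5·5^k·k + 10·5^k - 3 = 5^(k+1)(-(k+1) + 3) - 3,
which is the closed form with m = k+1.
Hence, by induction on m, the claim holds for every m ≥ 1.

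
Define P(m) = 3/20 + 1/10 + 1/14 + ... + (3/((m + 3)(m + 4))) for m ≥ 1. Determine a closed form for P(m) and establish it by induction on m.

We claim P(m) = 3m/(4(m + 4)) for all m ≥ 1.
When m = 1: P(1) = 3/20, and the closed form gives 3/20. They agree.
Inductive step: assume the claim holds for m = r, so P(r) = 3r/(4(r + 4)).
Then P(r+1) = P(r) + (3/((r + 4)(r + 5))) = (3r/(4(r + 4))) + (3/((r + 4)(r + 5))).
Simplifying, P(r+1) = 3(r + 1)/(4(r + 5)) = 3(r+1)/(4((r+1) + 4)),
which is the closed form with m = r+1.
By induction, the statement is established for all m ≥ 1.

P(m) = 3m/(4(m + 4))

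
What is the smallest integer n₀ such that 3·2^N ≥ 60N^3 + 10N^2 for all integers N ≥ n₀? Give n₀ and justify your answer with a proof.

n₀ = 17

At N = 16: 196608 < 248320, so the inequality fails and n₀ ≥ 17. We prove 3·2^N ≥ 60N^3 + 10N^2 for all N ≥ 17.
When N = 17: 3·2^N = 393216 and 60N^3 + 10N^2 = 297670, so 393216 ≥ 297670.
Inductive step: suppose the statement holds for some r ≥ 17, so 3·2^r ≥ 60r^3 + 10r^2.
Then 3·2^(r + 1) = 2·(3·2^r) ≥ 2·(60r^3 + 10r^2).
Also, for r ≥ 17 we have 2·(60r^3 + 10r^2) ≥ 60(r+1)^3 + 10(r+1)^2, since 2·(60r^3 + 10r^2) − (60(r+1)^3 + 10(r+1)^2) = 60r^3 - 170r^2 - 200r - 70, which is nonnegative for all r ≥ 17.
Combining, 3·2^(r + 1) ≥ 60(r+1)^3 + 10(r+1)^2.
By the principle of mathematical induction, the result holds for all N ≥ 17.
Hence the smallest such n₀ is 17.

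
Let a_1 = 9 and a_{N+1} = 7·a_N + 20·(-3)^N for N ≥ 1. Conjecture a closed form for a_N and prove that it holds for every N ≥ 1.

a_N = -2(-3)^N + 3·7^(N - 1)

Computing the first terms: a_1 = 9, a_2 = 3, a_3 = 201. This suggests a_N = -2(-3)^N + 3·7^(N - 1).
Base step (N = 1): the formula gives 9 = 9 = a_1.
Inductive step: assume the claim holds for N = i, so a_i = -2(-3)^i + 3·7^(i - 1).
Then a_{i+1} = 7·a_i + 20·(-3)^i = 7·(-2(-3)^i + 3·7^(i - 1)) + 20·(-3)^i = -2(-3)^(i + 1) + 3·7^i = -2(-3)^(i+1) + 3·7^((i+1) - 1),
which is the claimed formula at N = i+1.
This completes the induction.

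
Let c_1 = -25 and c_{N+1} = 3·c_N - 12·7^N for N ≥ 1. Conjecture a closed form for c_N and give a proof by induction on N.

Computing the first terms: c_1 = -25, c_2 = -159, c_3 = -1065. This suggests c_N = -4·3^(N - 1) - 3·7^N.
When N = 1: the formula gives -25 = -25 = c_1.
Inductive step: suppose the statement holds for some p ≥ 1, so c_p = -4·3^(p - 1) - 3·7^p.
Then c_{p+1} = 3·c_p - 12·7^p = 3·(-4·3^(p - 1) - 3·7^p) - 12·7^p = -4·3^p - 3·7^(p + 1) = -4·3^((p+1) - 1) - 3·7^(p+1),
which is the claimed formula at N = p+1.
Hence, by induction on N, the claim holds for every N ≥ 1.

c_N = -4·3^(N - 1) - 3·7^N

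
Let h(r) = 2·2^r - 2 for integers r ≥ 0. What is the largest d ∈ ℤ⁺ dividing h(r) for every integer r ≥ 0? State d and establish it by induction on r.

d = 2

Computing the first values: h(0) = 0 and h(1) = 2; gcd(0, 2) = 2, so d ≤ 2.
We prove 2 | 2·2^r - 2 for all r ≥ 0 by induction on r.
Base step (r = 0): h(0) = 0 = 2·(0), so 2 | h(0).
Inductive step: assume the claim holds for r = p, i.e. 2 | h(p). Then
h(p+1) = 2·2^(p+1) - 2 = 2·(2·2^p - 2) + 2 = 2·h(p) + 2. The first term is divisible by 2 by the inductive hypothesis, and 2 is divisible by 2. Hence 2 | h(p+1).
By the principle of mathematical induction, the result holds for all r ≥ 0.
Therefore the largest such d is 2.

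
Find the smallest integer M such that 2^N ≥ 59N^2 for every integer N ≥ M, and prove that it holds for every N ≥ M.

At N = 13: 8192 < 9971, so the inequality fails and M ≥ 14. We prove 2^N ≥ 59N^2 for all N ≥ 14.
For the base case N = 14: 2^N = 16384 and 59N^2 = 11564, so 16384 ≥ 11564.
Inductive step: suppose the statement holds for some i ≥ 14, so 2^i ≥ 59i^2.
Then 2^(i + 1) = 2·(2^i) ≥ 2·(59i^2).
Also, for i ≥ 14 we have 2·(59i^2) ≥ 59(i+1)^2, since 2 ≥ (1 + 1/i)^2 for all i ≥ 14.
Combining, 2^(i + 1) ≥ 59(i+1)^2.
By the principle of mathematical induction, the result holds for all N ≥ 14.
Hence the smallest such M is 14.

M = 14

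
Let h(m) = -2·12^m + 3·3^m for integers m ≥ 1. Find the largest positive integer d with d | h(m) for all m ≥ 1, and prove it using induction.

d = 3

Computing the first values: h(1) = -15 and h(2) = -261; gcd(-15, -261) = 3, so d ≤ 3.
We prove 3 | -2·12^m + 3·3^m for all m ≥ 1 by induction on m.
When m = 1: h(1) = -15 = 3·(-5), so 3 | h(1).
Inductive step: assume the claim holds for m = i, i.e. 3 | h(i). Then
h(i+1) − 12·h(i) = (-2·12^(i+1) + 3·3^(i+1)) − 12·(-2·12^i + 3·3^i) = (3)·3^i·(3 − 12) = (-27)·3^i. Since 3 | h(i) by the inductive hypothesis, 3 | 12·h(i); and 3 | -27 since -27 = 3·-9. Therefore 3 | h(i+1).
By induction, the statement is established for all m ≥ 1.
Therefore the largest such d is 3.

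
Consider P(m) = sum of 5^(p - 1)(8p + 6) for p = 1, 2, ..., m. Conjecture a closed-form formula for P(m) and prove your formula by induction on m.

P(m) = 5^m(2m + 1) - 1

We claim P(m) = 5^m(2m + 1) - 1 for all m ≥ 1.
For the base case m = 1: P(1) = 14, and the closed form gives 14. They agree.
Inductive step: suppose the statement holds for some p ≥ 1, so P(p) = 5^p(2p + 1) - 1.
Then P(p+1) = P(p) + (5^p(8p + 14)) = (5^p(2p + 1) - 1) + (5^p(8p + 14)).
Simplifying, P(p+1) = 10·5^p·p + 15·5^p - 1 = 5^(p+1)(2(p+1) + 1) - 1,
which is the closed form with m = p+1.
Hence, by induction on m, the claim holds for every m ≥ 1.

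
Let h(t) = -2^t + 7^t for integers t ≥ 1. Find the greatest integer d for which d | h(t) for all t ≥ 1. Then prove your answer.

Computing the first values: h(1) = 5 and h(2) = 45; gcd(5, 45) = 5, so d ≤ 5.
We prove 5 | -2^t + 7^t for all t ≥ 1 by induction on t.
Base case (t = 1): h(1) = 5 = 5·(1), so 5 | h(1).
Inductive step: assume the claim holds for t = j, i.e. 5 | h(j). Then
7^{j+1} − 2^{j+1} = 7·7^j − 2·2^j = 7·(7^j − 2^j) + (5)·2^j. The first term is divisible by 5 by the inductive hypothesis, and the second term (5)·2^j is divisible by 5 since 5 | 5. Hence 5 | h(j+1).
By the principle of mathematical induction, the result holds for all t ≥ 1.
Therefore the largest such d is 5.

d = 5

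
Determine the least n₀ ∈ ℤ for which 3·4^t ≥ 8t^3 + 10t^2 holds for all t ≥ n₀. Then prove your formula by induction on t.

n₀ = 4

At t = 3: 192 < 306, so the inequality fails and n₀ ≥ 4. We prove 3·4^t ≥ 8t^3 + 10t^2 for all t ≥ 4.
When t = 4: 3·4^t = 768 and 8t^3 + 10t^2 = 672, so 768 ≥ 672.
Suppose the result is true for t = i, so 3·4^i ≥ 8i^3 + 10i^2.
Then 3·4^(i + 1) = 4·(3·4^i) ≥ 4·(8i^3 + 10i^2).
Also, for i ≥ 4 we have 4·(8i^3 + 10i^2) ≥ 8(i+1)^3 + 10(i+1)^2, since 4·(8i^3 + 10i^2) − (8(i+1)^3 + 10(i+1)^2) = 24i^3 + 6i^2 - 44i - 18, which is nonnegative for all i ≥ 4.
Combining, 3·4^(i + 1) ≥ 8(i+1)^3 + 10(i+1)^2.
This completes the induction.
Hence the smallest such n₀ is 4.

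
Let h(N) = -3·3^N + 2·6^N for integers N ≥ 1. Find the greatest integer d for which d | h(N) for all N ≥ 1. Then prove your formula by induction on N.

d = 3

Computing the first values: h(1) = 3 and h(2) = 45; gcd(3, 45) = 3, so d ≤ 3.
We prove 3 | -3·3^N + 2·6^N for all N ≥ 1 by induction on N.
When N = 1: h(1) = 3 = 3·(1), so 3 | h(1).
Suppose the result is true for N = j, i.e. 3 | h(j). Then
h(j+1) − 6·h(j) = (-3·3^(j+1) + 2·6^(j+1)) − 6·(-3·3^j + 2·6^j) = (-3)·3^j·(3 − 6) = (9)·3^j. Since 3 | h(j) by the inductive hypothesis, 3 | 6·h(j); and 3 | 9 since 9 = 3·3. Therefore 3 | h(j+1).
By the principle of mathematical induction, the result holds for all N ≥ 1.
Therefore the largest such d is 3.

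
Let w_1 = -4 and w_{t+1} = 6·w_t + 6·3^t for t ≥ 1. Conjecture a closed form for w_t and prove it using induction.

Computing the first terms: w_1 = -4, w_2 = -6, w_3 = 18. This suggests w_t = -2·3^t + 2·6^(t - 1).
For the base case t = 1: the formula gives -4 = -4 = w_1.
Inductive step: assume the claim holds for t = k, so w_k = -2·3^k + 2·6^(k - 1).
Then w_{k+1} = 6·w_k + 6·3^k = 6·(-2·3^k + 2·6^(k - 1)) + 6·3^k = -2·3^(k + 1) + 2·6^k = -2·3^(k+1) + 2·6^((k+1) - 1),
which is the claimed formula at t = k+1.
This completes the induction.

w_t = -2·3^t + 2·6^(t - 1)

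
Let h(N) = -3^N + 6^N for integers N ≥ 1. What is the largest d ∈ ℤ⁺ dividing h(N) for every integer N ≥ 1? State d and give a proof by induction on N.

d = 3

Computing the first values: h(1) = 3 and h(2) = 27; gcd(3, 27) = 3, so d ≤ 3.
We prove 3 | -3^N + 6^N for all N ≥ 1 by induction on N.
Base step (N = 1): h(1) = 3 = 3·(1), so 3 | h(1).
Inductive step: assume the claim holds for N = i, i.e. 3 | h(i). Then
6^{i+1} − 3^{i+1} = 6·6^i − 3·3^i = 6·(6^i − 3^i) + (3)·3^i. The first term is divisible by 3 by the inductive hypothesis, and the second term (3)·3^i is divisible by 3 since 3 | 3. Hence 3 | h(i+1).
This completes the induction.
Therefore the largest such d is 3.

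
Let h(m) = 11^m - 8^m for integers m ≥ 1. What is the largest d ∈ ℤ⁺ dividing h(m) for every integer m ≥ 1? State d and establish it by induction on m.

Computing the first values: h(1) = 3 and h(2) = 57; gcd(3, 57) = 3, so d ≤ 3.
We prove 3 | 11^m - 8^m for all m ≥ 1 by induction on m.
Base case (m = 1): h(1) = 3 = 3·(1), so 3 | h(1).
For the inductive step, assume it holds for an arbitrary r ≥ 1, i.e. 3 | h(r). Then
11^{r+1} − 8^{r+1} = 11·11^r − 8·8^r = 11·(11^r − 8^r) + (3)·8^r. The first term is divisible by 3 by the inductive hypothesis, and the second term (3)·8^r is divisible by 3 since 3 | 3. Hence 3 | h(r+1).
By the principle of mathematical induction, the result holds for all m ≥ 1.
Therefore the largest such d is 3.

d = 3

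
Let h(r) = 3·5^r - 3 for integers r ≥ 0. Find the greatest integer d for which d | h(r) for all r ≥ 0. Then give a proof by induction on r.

d = 12

Computing the first values: h(0) = 0 and h(1) = 12; gcd(0, 12) = 12, so d ≤ 12.
We prove 12 | 3·5^r - 3 for all r ≥ 0 by induction on r.
For the base case r = 0: h(0) = 0 = 12·(0), so 12 | h(0).
Inductive step: suppose the statement holds for some m ≥ 0, i.e. 12 | h(m). Then
h(m+1) = 3·5^(m+1) - 3 = 5·(3·5^m - 3) + 12 = 5·h(m) + 12. The first term is divisible by 12 by the inductive hypothesis, and 12 is divisible by 12. Hence 12 | h(m+1).
This completes the induction.
Therefore the largest such d is 12.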